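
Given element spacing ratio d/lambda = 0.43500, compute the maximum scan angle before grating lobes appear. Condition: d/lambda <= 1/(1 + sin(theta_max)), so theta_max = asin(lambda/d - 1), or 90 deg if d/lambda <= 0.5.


lambda/d - 1 = 1/0.43500 - 1 = 1.298851 >= 1
d/lambda <= 0.5, so the array can scan to endfire without grating lobes: theta_max = 90 deg

90 deg


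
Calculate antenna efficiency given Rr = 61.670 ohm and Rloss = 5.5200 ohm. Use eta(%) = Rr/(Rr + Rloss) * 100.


eta = 61.670 / (61.670 + 5.5200) * 100 = 91.78%

91.78%


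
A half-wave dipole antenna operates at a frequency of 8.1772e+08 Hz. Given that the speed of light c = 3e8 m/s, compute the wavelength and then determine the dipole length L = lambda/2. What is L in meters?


lambda = c / f = 3.0000e+08 / 8.1772e+08 = 0.3668737 m
L = lambda / 2 = 0.3668737 / 2 = 0.1834 m

0.1834 m


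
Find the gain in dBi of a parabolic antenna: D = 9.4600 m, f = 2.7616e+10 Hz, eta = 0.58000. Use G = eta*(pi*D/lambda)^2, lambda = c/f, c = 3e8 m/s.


lambda = c / f = 3.0000e+08 / 2.7616e+10 = 0.01086327 m
G_linear = 0.58000 * (pi * 9.4600 / 0.01086327)^2 = 4.340991e+06
G_dBi = 10 * log10(4.340991e+06) = 66.38 dBi

66.38 dBi


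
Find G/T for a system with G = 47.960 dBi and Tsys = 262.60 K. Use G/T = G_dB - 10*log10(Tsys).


G/T = 47.960 - 10*log10(262.60) = 47.960 - 24.19295 = 23.77 dB/K

23.77 dB/K


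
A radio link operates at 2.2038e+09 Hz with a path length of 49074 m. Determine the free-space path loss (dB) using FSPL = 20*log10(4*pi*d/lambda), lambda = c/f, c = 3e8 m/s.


lambda = c / f = 3.0000e+08 / 2.2038e+09 = 0.1361285 m
FSPL = 20 * log10(4*pi*49074/0.1361285) = 133.1 dB

133.1 dB


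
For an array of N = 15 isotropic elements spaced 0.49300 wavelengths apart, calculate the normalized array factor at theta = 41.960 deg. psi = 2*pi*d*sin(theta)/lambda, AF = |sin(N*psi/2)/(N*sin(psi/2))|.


psi = 2*pi*0.49300*sin(41.960 deg) = 2.071098 rad
AF = |sin(15*2.071098/2) / (15*sin(2.071098/2))| = 0.01347

0.01347


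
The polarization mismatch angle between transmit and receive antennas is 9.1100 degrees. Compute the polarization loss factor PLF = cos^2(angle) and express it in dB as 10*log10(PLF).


PLF_linear = cos^2(9.1100 deg) = 0.9749315
PLF_dB = 10 * log10(0.9749315) = -0.1103 dB

-0.1103 dB


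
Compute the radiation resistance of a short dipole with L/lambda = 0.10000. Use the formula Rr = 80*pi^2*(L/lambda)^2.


Rr = 80 * pi^2 * (0.10000)^2 = 80 * 9.869604 * 0.01000000 = 7.896 ohm

7.896 ohm


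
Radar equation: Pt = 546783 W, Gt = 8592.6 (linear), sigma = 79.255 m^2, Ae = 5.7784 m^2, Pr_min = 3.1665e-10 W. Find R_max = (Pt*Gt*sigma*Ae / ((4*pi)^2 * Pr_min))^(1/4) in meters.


R^4 = 546783*8592.6*79.255*5.7784 / ((4*pi)^2 * 3.1665e-10) = 4.303033e+19
R_max = 4.303033e+19^0.25 = 80992 m

80992 m


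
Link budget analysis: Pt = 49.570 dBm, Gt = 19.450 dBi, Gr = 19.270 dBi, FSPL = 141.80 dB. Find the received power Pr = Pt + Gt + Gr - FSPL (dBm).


Pr = 49.570 + 19.450 + 19.270 - 141.80 = -53.51 dBm

-53.51 dBm


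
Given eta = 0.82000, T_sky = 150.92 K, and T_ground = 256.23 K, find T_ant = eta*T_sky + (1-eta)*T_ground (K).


T_ant = 0.82000 * 150.92 + (1 - 0.82000) * 256.23 = 169.9 K

169.9 K


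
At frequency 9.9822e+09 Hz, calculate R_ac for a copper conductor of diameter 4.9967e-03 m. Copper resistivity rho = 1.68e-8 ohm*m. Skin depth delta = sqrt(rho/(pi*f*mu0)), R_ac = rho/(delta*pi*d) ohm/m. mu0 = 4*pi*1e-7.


delta = sqrt(1.68e-8 / (pi * 9.9822e+09 * 4*pi*1e-7)) = 6.529225e-07 m
R_ac = 1.68e-8 / (6.529225e-07 * pi * 4.9967e-03) = 1.639 ohm/m

1.639 ohm/m


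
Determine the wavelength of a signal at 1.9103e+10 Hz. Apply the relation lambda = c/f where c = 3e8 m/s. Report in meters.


lambda = c / f = 3.0000e+08 / 1.9103e+10 = 0.01570 m

0.01570 m


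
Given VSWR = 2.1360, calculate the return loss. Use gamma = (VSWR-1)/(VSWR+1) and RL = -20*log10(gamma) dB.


gamma = (2.1360 - 1) / (2.1360 + 1) = 0.3622449
RL = -20 * log10(0.3622449) = 8.820 dB

8.820 dB


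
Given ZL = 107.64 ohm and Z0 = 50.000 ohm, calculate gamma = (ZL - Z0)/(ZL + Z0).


gamma = (107.64 - 50.000) / (107.64 + 50.000) = 0.3656

0.3656


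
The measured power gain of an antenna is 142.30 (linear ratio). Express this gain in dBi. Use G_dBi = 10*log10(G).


G_dBi = 10 * log10(142.30) = 21.53 dBi

21.53 dBi


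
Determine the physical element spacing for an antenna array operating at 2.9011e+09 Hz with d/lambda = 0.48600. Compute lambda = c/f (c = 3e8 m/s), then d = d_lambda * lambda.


lambda = c / f = 3.0000e+08 / 2.9011e+09 = 0.1034091 m
d = 0.48600 * 0.1034091 = 0.05026 m

0.05026 m


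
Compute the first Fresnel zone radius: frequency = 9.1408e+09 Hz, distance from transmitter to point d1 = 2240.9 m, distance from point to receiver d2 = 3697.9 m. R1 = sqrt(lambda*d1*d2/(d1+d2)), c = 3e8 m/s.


lambda = c / f = 3.0000e+08 / 9.1408e+09 = 0.03281988 m
R1 = sqrt(0.03281988 * 2240.9 * 3697.9 / (2240.9 + 3697.9)) = 6.767 m

6.767 m


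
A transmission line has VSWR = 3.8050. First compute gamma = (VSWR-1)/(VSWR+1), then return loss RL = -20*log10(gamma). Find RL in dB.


gamma = (3.8050 - 1) / (3.8050 + 1) = 0.5837669
RL = -20 * log10(0.5837669) = 4.675 dB

4.675 dB


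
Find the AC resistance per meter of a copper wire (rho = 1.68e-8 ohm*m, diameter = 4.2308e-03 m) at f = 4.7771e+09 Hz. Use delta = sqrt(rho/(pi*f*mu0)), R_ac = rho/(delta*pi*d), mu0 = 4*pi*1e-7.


delta = sqrt(1.68e-8 / (pi * 4.7771e+09 * 4*pi*1e-7)) = 9.438275e-07 m
R_ac = 1.68e-8 / (9.438275e-07 * pi * 4.2308e-03) = 1.339 ohm/m

1.339 ohm/m


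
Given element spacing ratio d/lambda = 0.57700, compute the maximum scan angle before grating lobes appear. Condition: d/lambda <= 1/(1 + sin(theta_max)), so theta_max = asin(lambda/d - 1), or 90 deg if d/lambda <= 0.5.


lambda/d - 1 = 1/0.57700 - 1 = 0.7331023
theta_max = asin(0.7331023) = 47.15 deg

47.15 deg


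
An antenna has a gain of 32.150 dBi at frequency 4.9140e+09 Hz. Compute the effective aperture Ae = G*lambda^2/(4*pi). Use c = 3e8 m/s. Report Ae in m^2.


lambda = c / f = 3.0000e+08 / 4.9140e+09 = 0.06105006 m
G_linear = 10^(32.150/10) = 1640.590
Ae = G_linear * lambda^2 / (4*pi) = 1640.590 * 0.06105006^2 / (4*pi) = 0.4866 m^2

0.4866 m^2


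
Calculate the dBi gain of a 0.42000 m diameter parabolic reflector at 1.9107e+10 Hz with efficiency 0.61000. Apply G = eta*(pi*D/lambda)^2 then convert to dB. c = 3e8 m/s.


lambda = c / f = 3.0000e+08 / 1.9107e+10 = 0.01570105 m
G_linear = 0.61000 * (pi * 0.42000 / 0.01570105)^2 = 4307.951
G_dBi = 10 * log10(4307.951) = 36.34 dBi

36.34 dBi


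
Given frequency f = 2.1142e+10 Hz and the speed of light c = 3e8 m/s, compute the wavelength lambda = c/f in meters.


lambda = c / f = 3.0000e+08 / 2.1142e+10 = 0.01419 m

0.01419 m


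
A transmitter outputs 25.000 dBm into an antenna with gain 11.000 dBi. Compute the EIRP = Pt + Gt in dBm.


EIRP = Pt + Gt = 25.000 + 11.000 = 36.00 dBm

36.00 dBm


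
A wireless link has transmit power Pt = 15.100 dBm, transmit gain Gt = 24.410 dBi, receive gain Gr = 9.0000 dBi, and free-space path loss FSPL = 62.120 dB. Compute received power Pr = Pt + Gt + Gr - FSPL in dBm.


Pr = 15.100 + 24.410 + 9.0000 - 62.120 = -13.61 dBm

-13.61 dBm


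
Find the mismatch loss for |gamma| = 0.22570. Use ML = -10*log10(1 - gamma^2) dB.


ML = -10 * log10(1 - 0.22570^2) = -10 * log10(0.94905951) = 0.2271 dB

0.2271 dB


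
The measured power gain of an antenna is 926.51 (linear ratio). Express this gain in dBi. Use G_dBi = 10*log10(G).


G_dBi = 10 * log10(926.51) = 29.67 dBi

29.67 dBi


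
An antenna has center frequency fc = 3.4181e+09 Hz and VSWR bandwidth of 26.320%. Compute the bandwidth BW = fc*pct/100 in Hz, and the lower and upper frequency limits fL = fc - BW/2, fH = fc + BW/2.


BW = 3.4181e+09 * 26.320/100 = 8.996439e+08 Hz
fL = 3.4181e+09 - 8.996439e+08/2 = 2.968e+09 Hz
fH = 3.4181e+09 + 8.996439e+08/2 = 3.868e+09 Hz

BW=8.996e+08 Hz, fL=2.968e+09 Hz, fH=3.868e+09 Hz


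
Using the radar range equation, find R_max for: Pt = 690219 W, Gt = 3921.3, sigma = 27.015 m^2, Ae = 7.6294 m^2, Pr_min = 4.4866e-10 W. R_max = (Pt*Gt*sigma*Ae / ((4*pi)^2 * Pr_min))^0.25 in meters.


R^4 = 690219*3921.3*27.015*7.6294 / ((4*pi)^2 * 4.4866e-10) = 7.873635e+18
R_max = 7.873635e+18^0.25 = 52972 m

52972 m


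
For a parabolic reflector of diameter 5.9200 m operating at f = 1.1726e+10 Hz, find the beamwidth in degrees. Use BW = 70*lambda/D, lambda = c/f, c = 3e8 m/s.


lambda = c / f = 3.0000e+08 / 1.1726e+10 = 0.02558417 m
BW = 70 * 0.02558417 / 5.9200 = 0.3025 deg

0.3025 deg


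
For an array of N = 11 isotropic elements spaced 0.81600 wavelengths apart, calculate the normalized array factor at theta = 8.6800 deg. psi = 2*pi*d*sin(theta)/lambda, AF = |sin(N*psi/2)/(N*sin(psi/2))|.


psi = 2*pi*0.81600*sin(8.6800 deg) = 0.7737571 rad
AF = |sin(11*0.7737571/2) / (11*sin(0.7737571/2))| = 0.2163

0.2163


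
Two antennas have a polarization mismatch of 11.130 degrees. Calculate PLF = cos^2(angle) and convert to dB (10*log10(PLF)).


PLF_linear = cos^2(11.130 deg) = 0.9627372
PLF_dB = 10 * log10(0.9627372) = -0.1649 dB

-0.1649 dB


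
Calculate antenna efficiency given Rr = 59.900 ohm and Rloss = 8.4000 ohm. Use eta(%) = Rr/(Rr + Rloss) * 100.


eta = 59.900 / (59.900 + 8.4000) * 100 = 87.70%

87.70%


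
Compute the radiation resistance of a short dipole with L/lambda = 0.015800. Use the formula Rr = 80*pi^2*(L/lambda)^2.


Rr = 80 * pi^2 * (0.015800)^2 = 80 * 9.869604 * 2.496400e-04 = 0.1971 ohm

0.1971 ohm


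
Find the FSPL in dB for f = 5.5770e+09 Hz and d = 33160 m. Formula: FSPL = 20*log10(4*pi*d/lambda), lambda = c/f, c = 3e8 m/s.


lambda = c / f = 3.0000e+08 / 5.5770e+09 = 0.05379236 m
FSPL = 20 * log10(4*pi*33160/0.05379236) = 137.8 dB

137.8 dB


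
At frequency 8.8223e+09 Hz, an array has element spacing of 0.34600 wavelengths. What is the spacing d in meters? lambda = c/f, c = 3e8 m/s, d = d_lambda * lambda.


lambda = c / f = 3.0000e+08 / 8.8223e+09 = 0.03400474 m
d = 0.34600 * 0.03400474 = 0.01177 m

0.01177 m


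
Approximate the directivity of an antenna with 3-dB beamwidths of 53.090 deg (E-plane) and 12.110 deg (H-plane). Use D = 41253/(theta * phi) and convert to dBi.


D_linear = 41253 / (53.090 * 12.110) = 64.16507
D_dBi = 10 * log10(64.16507) = 18.07 dBi

18.07 dBi


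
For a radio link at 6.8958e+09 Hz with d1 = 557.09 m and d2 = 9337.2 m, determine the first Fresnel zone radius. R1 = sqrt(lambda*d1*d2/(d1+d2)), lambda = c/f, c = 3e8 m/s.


lambda = c / f = 3.0000e+08 / 6.8958e+09 = 0.04350474 m
R1 = sqrt(0.04350474 * 557.09 * 9337.2 / (557.09 + 9337.2)) = 4.782 m

4.782 m


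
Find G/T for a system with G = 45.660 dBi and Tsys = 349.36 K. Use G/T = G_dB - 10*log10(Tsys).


G/T = 45.660 - 10*log10(349.36) = 45.660 - 25.43273 = 20.23 dB/K

20.23 dB/K


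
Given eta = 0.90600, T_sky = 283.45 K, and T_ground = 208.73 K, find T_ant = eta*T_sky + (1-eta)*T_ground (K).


T_ant = 0.90600 * 283.45 + (1 - 0.90600) * 208.73 = 276.4 K

276.4 K


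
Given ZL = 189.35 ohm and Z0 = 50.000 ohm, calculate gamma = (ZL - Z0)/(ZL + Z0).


gamma = (189.35 - 50.000) / (189.35 + 50.000) = 0.5822

0.5822


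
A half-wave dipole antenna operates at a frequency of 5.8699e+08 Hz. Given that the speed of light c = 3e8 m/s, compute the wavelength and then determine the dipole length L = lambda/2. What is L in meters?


lambda = c / f = 3.0000e+08 / 5.8699e+08 = 0.5110820 m
L = lambda / 2 = 0.5110820 / 2 = 0.2555 m

0.2555 m


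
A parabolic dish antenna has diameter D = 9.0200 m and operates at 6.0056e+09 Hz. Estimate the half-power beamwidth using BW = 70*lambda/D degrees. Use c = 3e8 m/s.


lambda = c / f = 3.0000e+08 / 6.0056e+09 = 0.04995338 m
BW = 70 * 0.04995338 / 9.0200 = 0.3877 deg

0.3877 deg


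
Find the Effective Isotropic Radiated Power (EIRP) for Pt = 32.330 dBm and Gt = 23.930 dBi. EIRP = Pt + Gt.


EIRP = Pt + Gt = 32.330 + 23.930 = 56.26 dBm

56.26 dBm


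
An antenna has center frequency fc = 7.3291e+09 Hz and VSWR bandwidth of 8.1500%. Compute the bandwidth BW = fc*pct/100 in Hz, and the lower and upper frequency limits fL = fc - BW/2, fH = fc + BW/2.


BW = 7.3291e+09 * 8.1500/100 = 5.973216e+08 Hz
fL = 7.3291e+09 - 5.973216e+08/2 = 7.030e+09 Hz
fH = 7.3291e+09 + 5.973216e+08/2 = 7.628e+09 Hz

BW=5.973e+08 Hz, fL=7.030e+09 Hz, fH=7.628e+09 Hz


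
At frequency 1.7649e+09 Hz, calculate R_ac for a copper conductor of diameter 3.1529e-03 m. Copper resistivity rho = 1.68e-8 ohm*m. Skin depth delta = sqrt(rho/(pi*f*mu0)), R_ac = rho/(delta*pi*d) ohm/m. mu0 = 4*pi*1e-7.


delta = sqrt(1.68e-8 / (pi * 1.7649e+09 * 4*pi*1e-7)) = 1.552797e-06 m
R_ac = 1.68e-8 / (1.552797e-06 * pi * 3.1529e-03) = 1.092 ohm/m

1.092 ohm/m


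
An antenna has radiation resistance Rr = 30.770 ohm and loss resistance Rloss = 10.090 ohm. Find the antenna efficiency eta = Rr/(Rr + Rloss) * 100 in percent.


eta = 30.770 / (30.770 + 10.090) * 100 = 75.31%

75.31%


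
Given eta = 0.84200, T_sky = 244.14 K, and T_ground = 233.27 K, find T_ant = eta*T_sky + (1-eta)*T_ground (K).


T_ant = 0.84200 * 244.14 + (1 - 0.84200) * 233.27 = 242.4 K

242.4 K


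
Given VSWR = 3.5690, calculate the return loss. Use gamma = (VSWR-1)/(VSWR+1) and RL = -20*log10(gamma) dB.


gamma = (3.5690 - 1) / (3.5690 + 1) = 0.5622675
RL = -20 * log10(0.5622675) = 5.001 dB

5.001 dB


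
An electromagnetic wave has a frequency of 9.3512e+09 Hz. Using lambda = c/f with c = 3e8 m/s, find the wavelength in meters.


lambda = c / f = 3.0000e+08 / 9.3512e+09 = 0.03208 m

0.03208 m


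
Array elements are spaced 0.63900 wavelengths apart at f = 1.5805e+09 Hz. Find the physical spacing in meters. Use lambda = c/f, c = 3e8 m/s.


lambda = c / f = 3.0000e+08 / 1.5805e+09 = 0.1898134 m
d = 0.63900 * 0.1898134 = 0.1213 m

0.1213 m


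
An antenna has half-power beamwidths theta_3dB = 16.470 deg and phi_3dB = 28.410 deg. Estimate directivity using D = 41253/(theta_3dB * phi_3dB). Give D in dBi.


D_linear = 41253 / (16.470 * 28.410) = 88.16388
D_dBi = 10 * log10(88.16388) = 19.45 dBi

19.45 dBi


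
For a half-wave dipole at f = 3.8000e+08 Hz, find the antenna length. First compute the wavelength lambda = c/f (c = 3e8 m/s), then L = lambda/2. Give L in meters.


lambda = c / f = 3.0000e+08 / 3.8000e+08 = 0.7894737 m
L = lambda / 2 = 0.7894737 / 2 = 0.3947 m

0.3947 m


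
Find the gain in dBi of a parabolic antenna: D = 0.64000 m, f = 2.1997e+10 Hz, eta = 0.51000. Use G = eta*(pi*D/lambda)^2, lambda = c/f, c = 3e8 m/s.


lambda = c / f = 3.0000e+08 / 2.1997e+10 = 0.01363822 m
G_linear = 0.51000 * (pi * 0.64000 / 0.01363822)^2 = 11084.46
G_dBi = 10 * log10(11084.46) = 40.45 dBi

40.45 dBi


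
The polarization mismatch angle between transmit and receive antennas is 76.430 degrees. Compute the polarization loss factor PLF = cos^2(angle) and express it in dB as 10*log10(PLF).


PLF_linear = cos^2(76.430 deg) = 0.05505272
PLF_dB = 10 * log10(0.05505272) = -12.59 dB

-12.59 dB


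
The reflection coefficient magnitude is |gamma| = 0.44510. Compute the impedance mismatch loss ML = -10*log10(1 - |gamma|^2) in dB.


ML = -10 * log10(1 - 0.44510^2) = -10 * log10(0.80188599) = 0.9589 dB

0.9589 dB


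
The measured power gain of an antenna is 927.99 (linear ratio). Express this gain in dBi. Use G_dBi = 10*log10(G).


G_dBi = 10 * log10(927.99) = 29.68 dBi

29.68 dBi


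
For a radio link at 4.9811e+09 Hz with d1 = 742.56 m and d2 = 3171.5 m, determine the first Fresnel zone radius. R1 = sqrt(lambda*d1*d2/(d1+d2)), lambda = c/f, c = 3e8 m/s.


lambda = c / f = 3.0000e+08 / 4.9811e+09 = 0.06022766 m
R1 = sqrt(0.06022766 * 742.56 * 3171.5 / (742.56 + 3171.5)) = 6.020 m

6.020 m


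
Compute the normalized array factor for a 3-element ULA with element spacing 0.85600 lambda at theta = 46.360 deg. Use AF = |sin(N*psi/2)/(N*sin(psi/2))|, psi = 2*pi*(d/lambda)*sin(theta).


psi = 2*pi*0.85600*sin(46.360 deg) = 3.892300 rad
AF = |sin(3*3.892300/2) / (3*sin(3.892300/2))| = 0.1541

0.1541


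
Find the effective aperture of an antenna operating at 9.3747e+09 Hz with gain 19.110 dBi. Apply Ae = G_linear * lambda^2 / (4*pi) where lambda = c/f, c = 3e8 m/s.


lambda = c / f = 3.0000e+08 / 9.3747e+09 = 0.03200102 m
G_linear = 10^(19.110/10) = 81.47043
Ae = G_linear * lambda^2 / (4*pi) = 81.47043 * 0.03200102^2 / (4*pi) = 6.639e-03 m^2

6.639e-03 m^2


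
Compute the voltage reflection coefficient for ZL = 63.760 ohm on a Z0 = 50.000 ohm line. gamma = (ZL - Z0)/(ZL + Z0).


gamma = (63.760 - 50.000) / (63.760 + 50.000) = 0.1210

0.1210


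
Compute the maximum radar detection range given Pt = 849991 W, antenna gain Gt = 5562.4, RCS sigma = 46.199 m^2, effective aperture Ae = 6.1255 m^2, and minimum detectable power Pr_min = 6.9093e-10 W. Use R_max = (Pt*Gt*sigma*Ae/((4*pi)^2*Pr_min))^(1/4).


R^4 = 849991*5562.4*46.199*6.1255 / ((4*pi)^2 * 6.9093e-10) = 1.226300e+19
R_max = 1.226300e+19^0.25 = 59176 m

59176 m


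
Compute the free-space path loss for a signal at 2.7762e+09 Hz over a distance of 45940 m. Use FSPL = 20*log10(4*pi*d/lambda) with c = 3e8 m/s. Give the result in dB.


lambda = c / f = 3.0000e+08 / 2.7762e+09 = 0.1080614 m
FSPL = 20 * log10(4*pi*45940/0.1080614) = 134.6 dB

134.6 dB


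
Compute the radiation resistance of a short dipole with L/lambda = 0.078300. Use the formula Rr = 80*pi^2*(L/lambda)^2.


Rr = 80 * pi^2 * (0.078300)^2 = 80 * 9.869604 * 6.130890e-03 = 4.841 ohm

4.841 ohm


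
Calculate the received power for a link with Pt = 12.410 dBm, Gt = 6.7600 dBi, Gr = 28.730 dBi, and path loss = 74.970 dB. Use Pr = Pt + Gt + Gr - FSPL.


Pr = 12.410 + 6.7600 + 28.730 - 74.970 = -27.07 dBm

-27.07 dBm


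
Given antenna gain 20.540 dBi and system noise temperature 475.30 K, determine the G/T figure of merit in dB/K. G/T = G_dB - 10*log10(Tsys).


G/T = 20.540 - 10*log10(475.30) = 20.540 - 26.76968 = -6.230 dB/K

-6.230 dB/K


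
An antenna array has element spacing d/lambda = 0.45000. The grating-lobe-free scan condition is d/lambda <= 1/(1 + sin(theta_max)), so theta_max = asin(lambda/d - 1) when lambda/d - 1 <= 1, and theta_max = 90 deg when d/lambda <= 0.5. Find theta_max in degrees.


lambda/d - 1 = 1/0.45000 - 1 = 1.222222 >= 1
d/lambda <= 0.5, so the array can scan to endfire without grating lobes: theta_max = 90 deg

90 deg


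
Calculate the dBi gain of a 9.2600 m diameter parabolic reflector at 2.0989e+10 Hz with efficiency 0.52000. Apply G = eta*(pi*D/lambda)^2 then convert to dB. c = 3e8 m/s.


lambda = c / f = 3.0000e+08 / 2.0989e+10 = 0.01429320 m
G_linear = 0.52000 * (pi * 9.2600 / 0.01429320)^2 = 2.154101e+06
G_dBi = 10 * log10(2.154101e+06) = 63.33 dBi

63.33 dBi


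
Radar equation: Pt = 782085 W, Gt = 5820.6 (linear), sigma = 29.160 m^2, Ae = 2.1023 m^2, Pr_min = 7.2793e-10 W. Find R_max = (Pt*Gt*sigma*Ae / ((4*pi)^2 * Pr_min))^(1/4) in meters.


R^4 = 782085*5820.6*29.160*2.1023 / ((4*pi)^2 * 7.2793e-10) = 2.427698e+18
R_max = 2.427698e+18^0.25 = 39473 m

39473 m


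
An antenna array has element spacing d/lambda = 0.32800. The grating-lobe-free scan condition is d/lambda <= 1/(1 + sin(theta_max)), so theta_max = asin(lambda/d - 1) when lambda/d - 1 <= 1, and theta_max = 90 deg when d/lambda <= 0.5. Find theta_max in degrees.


lambda/d - 1 = 1/0.32800 - 1 = 2.048780 >= 1
d/lambda <= 0.5, so the array can scan to endfire without grating lobes: theta_max = 90 deg

90 deg


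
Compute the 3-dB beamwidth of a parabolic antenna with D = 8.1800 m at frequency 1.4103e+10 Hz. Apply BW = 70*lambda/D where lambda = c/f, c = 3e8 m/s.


lambda = c / f = 3.0000e+08 / 1.4103e+10 = 0.02127207 m
BW = 70 * 0.02127207 / 8.1800 = 0.1820 deg

0.1820 deg


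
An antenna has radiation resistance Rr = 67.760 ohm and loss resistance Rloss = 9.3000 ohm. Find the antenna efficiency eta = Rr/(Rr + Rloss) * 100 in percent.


eta = 67.760 / (67.760 + 9.3000) * 100 = 87.93%

87.93%


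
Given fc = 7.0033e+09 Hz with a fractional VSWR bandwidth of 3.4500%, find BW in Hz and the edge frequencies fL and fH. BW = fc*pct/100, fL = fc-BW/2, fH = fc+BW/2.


BW = 7.0033e+09 * 3.4500/100 = 2.416138e+08 Hz
fL = 7.0033e+09 - 2.416138e+08/2 = 6.882e+09 Hz
fH = 7.0033e+09 + 2.416138e+08/2 = 7.124e+09 Hz

BW=2.416e+08 Hz, fL=6.882e+09 Hz, fH=7.124e+09 Hz


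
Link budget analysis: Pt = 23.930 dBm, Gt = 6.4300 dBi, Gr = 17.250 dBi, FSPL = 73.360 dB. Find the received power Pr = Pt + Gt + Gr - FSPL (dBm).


Pr = 23.930 + 6.4300 + 17.250 - 73.360 = -25.75 dBm

-25.75 dBm


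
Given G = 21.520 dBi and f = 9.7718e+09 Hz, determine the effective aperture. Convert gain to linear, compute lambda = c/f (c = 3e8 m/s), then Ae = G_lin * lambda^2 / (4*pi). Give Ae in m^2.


lambda = c / f = 3.0000e+08 / 9.7718e+09 = 0.03070059 m
G_linear = 10^(21.520/10) = 141.9058
Ae = G_linear * lambda^2 / (4*pi) = 141.9058 * 0.03070059^2 / (4*pi) = 0.01064 m^2

0.01064 m^2


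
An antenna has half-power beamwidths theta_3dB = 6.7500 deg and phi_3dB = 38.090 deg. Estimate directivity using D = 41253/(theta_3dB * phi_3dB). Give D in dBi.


D_linear = 41253 / (6.7500 * 38.090) = 160.4504
D_dBi = 10 * log10(160.4504) = 22.05 dBi

22.05 dBi


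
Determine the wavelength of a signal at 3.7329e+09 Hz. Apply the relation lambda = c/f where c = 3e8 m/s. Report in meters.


lambda = c / f = 3.0000e+08 / 3.7329e+09 = 0.08037 m

0.08037 m


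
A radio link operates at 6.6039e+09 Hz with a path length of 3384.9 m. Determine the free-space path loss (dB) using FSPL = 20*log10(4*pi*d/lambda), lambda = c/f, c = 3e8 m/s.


lambda = c / f = 3.0000e+08 / 6.6039e+09 = 0.04542770 m
FSPL = 20 * log10(4*pi*3384.9/0.04542770) = 119.4 dB

119.4 dB


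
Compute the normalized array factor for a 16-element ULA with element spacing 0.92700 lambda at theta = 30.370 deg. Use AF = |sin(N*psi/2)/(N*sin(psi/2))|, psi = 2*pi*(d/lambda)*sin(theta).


psi = 2*pi*0.92700*sin(30.370 deg) = 2.944769 rad
AF = |sin(16*2.944769/2) / (16*sin(2.944769/2))| = 0.06280

0.06280


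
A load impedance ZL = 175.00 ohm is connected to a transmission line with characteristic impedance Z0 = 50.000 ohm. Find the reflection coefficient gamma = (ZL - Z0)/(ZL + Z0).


gamma = (175.00 - 50.000) / (175.00 + 50.000) = 0.5556

0.5556


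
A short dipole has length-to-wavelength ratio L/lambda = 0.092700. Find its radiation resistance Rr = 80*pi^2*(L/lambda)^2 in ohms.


Rr = 80 * pi^2 * (0.092700)^2 = 80 * 9.869604 * 8.593290e-03 = 6.785 ohm

6.785 ohm


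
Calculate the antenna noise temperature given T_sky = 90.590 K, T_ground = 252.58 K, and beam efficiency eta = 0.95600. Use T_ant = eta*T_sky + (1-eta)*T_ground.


T_ant = 0.95600 * 90.590 + (1 - 0.95600) * 252.58 = 97.72 K

97.72 K


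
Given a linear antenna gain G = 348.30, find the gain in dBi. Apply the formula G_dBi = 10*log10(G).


G_dBi = 10 * log10(348.30) = 25.42 dBi

25.42 dBi


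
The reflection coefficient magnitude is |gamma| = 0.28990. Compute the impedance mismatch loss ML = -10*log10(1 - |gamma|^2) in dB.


ML = -10 * log10(1 - 0.28990^2) = -10 * log10(0.91595799) = 0.3812 dB

0.3812 dB


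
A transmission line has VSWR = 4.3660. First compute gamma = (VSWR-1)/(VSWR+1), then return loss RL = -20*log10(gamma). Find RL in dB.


gamma = (4.3660 - 1) / (4.3660 + 1) = 0.6272829
RL = -20 * log10(0.6272829) = 4.051 dB

4.051 dB


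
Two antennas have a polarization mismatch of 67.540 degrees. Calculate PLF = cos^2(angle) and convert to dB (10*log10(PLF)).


PLF_linear = cos^2(67.540 deg) = 0.1459533
PLF_dB = 10 * log10(0.1459533) = -8.358 dB

-8.358 dB


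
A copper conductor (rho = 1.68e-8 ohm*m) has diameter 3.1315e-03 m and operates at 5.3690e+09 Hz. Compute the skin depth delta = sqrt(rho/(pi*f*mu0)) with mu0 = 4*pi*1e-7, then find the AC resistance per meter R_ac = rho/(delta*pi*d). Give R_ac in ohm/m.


delta = sqrt(1.68e-8 / (pi * 5.3690e+09 * 4*pi*1e-7)) = 8.902830e-07 m
R_ac = 1.68e-8 / (8.902830e-07 * pi * 3.1315e-03) = 1.918 ohm/m

1.918 ohm/m


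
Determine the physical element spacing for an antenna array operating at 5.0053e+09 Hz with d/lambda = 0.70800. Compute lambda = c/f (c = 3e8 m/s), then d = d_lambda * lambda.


lambda = c / f = 3.0000e+08 / 5.0053e+09 = 0.05993647 m
d = 0.70800 * 0.05993647 = 0.04244 m

0.04244 m


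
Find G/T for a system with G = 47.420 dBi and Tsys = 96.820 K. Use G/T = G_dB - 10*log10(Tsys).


G/T = 47.420 - 10*log10(96.820) = 47.420 - 19.85965 = 27.56 dB/K

27.56 dB/K


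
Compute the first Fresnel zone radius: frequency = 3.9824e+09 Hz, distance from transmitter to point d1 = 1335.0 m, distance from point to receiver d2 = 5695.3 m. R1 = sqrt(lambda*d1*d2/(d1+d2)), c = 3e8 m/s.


lambda = c / f = 3.0000e+08 / 3.9824e+09 = 0.07533146 m
R1 = sqrt(0.07533146 * 1335.0 * 5695.3 / (1335.0 + 5695.3)) = 9.026 m

9.026 m


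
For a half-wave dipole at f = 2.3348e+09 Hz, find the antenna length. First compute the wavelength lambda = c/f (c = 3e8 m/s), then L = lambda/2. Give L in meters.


lambda = c / f = 3.0000e+08 / 2.3348e+09 = 0.1284907 m
L = lambda / 2 = 0.1284907 / 2 = 0.06425 m

0.06425 m


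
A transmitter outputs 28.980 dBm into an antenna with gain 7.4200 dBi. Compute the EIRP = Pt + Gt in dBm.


EIRP = Pt + Gt = 28.980 + 7.4200 = 36.40 dBm

36.40 dBm


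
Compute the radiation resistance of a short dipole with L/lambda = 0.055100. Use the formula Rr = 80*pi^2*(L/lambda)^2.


Rr = 80 * pi^2 * (0.055100)^2 = 80 * 9.869604 * 3.036010e-03 = 2.397 ohm

2.397 ohm


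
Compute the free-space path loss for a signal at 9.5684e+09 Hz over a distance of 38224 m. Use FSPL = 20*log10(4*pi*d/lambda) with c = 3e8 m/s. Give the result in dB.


lambda = c / f = 3.0000e+08 / 9.5684e+09 = 0.03135320 m
FSPL = 20 * log10(4*pi*38224/0.03135320) = 143.7 dB

143.7 dB


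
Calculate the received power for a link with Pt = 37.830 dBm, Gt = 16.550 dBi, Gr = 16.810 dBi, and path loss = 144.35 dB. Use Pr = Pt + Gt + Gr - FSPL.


Pr = 37.830 + 16.550 + 16.810 - 144.35 = -73.16 dBm

-73.16 dBm


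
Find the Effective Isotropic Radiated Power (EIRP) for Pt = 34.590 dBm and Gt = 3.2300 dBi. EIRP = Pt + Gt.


EIRP = Pt + Gt = 34.590 + 3.2300 = 37.82 dBm

37.82 dBm


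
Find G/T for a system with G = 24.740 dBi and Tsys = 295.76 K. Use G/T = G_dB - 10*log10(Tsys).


G/T = 24.740 - 10*log10(295.76) = 24.740 - 24.70939 = 0.03061 dB/K

0.03061 dB/K


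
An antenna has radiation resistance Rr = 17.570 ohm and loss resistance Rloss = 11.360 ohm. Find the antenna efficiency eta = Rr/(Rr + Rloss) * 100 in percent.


eta = 17.570 / (17.570 + 11.360) * 100 = 60.73%

60.73%


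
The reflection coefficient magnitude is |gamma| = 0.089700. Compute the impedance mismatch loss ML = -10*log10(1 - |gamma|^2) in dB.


ML = -10 * log10(1 - 0.089700^2) = -10 * log10(0.99195391) = 0.03509 dB

0.03509 dB


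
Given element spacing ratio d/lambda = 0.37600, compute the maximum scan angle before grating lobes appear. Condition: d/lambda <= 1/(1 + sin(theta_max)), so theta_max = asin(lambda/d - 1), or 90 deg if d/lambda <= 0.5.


lambda/d - 1 = 1/0.37600 - 1 = 1.659574 >= 1
d/lambda <= 0.5, so the array can scan to endfire without grating lobes: theta_max = 90 deg

90 deg


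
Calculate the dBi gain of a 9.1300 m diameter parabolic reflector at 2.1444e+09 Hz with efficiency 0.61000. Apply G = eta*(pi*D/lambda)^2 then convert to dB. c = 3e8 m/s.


lambda = c / f = 3.0000e+08 / 2.1444e+09 = 0.1398993 m
G_linear = 0.61000 * (pi * 9.1300 / 0.1398993)^2 = 25641.30
G_dBi = 10 * log10(25641.30) = 44.09 dBi

44.09 dBi


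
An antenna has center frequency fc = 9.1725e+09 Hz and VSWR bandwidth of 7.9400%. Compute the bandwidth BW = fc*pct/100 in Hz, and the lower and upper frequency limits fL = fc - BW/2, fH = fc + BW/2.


BW = 9.1725e+09 * 7.9400/100 = 7.282965e+08 Hz
fL = 9.1725e+09 - 7.282965e+08/2 = 8.808e+09 Hz
fH = 9.1725e+09 + 7.282965e+08/2 = 9.537e+09 Hz

BW=7.283e+08 Hz, fL=8.808e+09 Hz, fH=9.537e+09 Hz


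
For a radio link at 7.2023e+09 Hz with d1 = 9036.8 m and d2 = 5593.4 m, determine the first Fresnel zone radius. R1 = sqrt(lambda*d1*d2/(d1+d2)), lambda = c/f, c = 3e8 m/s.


lambda = c / f = 3.0000e+08 / 7.2023e+09 = 0.04165336 m
R1 = sqrt(0.04165336 * 9036.8 * 5593.4 / (9036.8 + 5593.4)) = 12.00 m

12.00 m


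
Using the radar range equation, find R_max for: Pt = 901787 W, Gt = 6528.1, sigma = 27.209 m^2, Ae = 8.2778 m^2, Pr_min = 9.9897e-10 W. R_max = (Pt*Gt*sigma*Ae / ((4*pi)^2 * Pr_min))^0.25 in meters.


R^4 = 901787*6528.1*27.209*8.2778 / ((4*pi)^2 * 9.9897e-10) = 8.405162e+18
R_max = 8.405162e+18^0.25 = 53844 m

53844 m


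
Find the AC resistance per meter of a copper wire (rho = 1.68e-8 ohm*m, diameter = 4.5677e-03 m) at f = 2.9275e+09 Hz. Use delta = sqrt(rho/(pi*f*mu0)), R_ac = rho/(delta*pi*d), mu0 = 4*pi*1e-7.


delta = sqrt(1.68e-8 / (pi * 2.9275e+09 * 4*pi*1e-7)) = 1.205664e-06 m
R_ac = 1.68e-8 / (1.205664e-06 * pi * 4.5677e-03) = 0.9710 ohm/m

0.9710 ohm/m


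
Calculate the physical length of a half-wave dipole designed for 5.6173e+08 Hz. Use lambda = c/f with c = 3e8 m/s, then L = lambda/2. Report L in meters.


lambda = c / f = 3.0000e+08 / 5.6173e+08 = 0.5340644 m
L = lambda / 2 = 0.5340644 / 2 = 0.2670 m

0.2670 m


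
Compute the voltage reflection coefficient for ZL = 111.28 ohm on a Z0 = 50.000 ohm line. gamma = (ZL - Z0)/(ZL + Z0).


gamma = (111.28 - 50.000) / (111.28 + 50.000) = 0.3800

0.3800


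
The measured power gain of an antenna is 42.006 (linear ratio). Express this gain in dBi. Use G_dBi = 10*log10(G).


G_dBi = 10 * log10(42.006) = 16.23 dBi

16.23 dBi


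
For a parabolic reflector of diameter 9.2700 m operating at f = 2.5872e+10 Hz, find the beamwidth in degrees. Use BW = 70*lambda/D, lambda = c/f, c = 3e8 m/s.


lambda = c / f = 3.0000e+08 / 2.5872e+10 = 0.01159555 m
BW = 70 * 0.01159555 / 9.2700 = 0.08756 deg

0.08756 deg


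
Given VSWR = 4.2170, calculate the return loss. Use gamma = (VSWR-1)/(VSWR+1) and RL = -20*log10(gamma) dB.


gamma = (4.2170 - 1) / (4.2170 + 1) = 0.6166379
RL = -20 * log10(0.6166379) = 4.199 dB

4.199 dB


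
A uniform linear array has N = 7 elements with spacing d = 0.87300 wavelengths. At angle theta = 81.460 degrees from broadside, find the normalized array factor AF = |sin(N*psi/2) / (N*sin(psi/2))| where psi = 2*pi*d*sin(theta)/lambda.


psi = 2*pi*0.87300*sin(81.460 deg) = 5.424403 rad
AF = |sin(7*5.424403/2) / (7*sin(5.424403/2))| = 0.04647

0.04647


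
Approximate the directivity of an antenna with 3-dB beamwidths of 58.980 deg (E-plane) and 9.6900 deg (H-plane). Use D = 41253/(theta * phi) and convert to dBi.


D_linear = 41253 / (58.980 * 9.6900) = 72.18168
D_dBi = 10 * log10(72.18168) = 18.58 dBi

18.58 dBi


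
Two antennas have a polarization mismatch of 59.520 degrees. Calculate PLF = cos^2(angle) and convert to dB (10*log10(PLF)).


PLF_linear = cos^2(59.520 deg) = 0.2572899
PLF_dB = 10 * log10(0.2572899) = -5.896 dB

-5.896 dB


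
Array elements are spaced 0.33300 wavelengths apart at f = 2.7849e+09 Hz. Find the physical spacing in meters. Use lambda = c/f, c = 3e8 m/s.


lambda = c / f = 3.0000e+08 / 2.7849e+09 = 0.1077238 m
d = 0.33300 * 0.1077238 = 0.03587 m

0.03587 m


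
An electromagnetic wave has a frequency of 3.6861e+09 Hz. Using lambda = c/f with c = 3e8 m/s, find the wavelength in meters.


lambda = c / f = 3.0000e+08 / 3.6861e+09 = 0.08139 m

0.08139 m


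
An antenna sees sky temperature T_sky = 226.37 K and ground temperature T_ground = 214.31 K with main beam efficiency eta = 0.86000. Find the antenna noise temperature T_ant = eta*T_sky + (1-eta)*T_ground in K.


T_ant = 0.86000 * 226.37 + (1 - 0.86000) * 214.31 = 224.7 K

224.7 K


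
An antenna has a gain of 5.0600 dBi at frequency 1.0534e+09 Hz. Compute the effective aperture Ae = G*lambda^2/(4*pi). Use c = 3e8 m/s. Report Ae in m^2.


lambda = c / f = 3.0000e+08 / 1.0534e+09 = 0.2847921 m
G_linear = 10^(5.0600/10) = 3.206269
Ae = G_linear * lambda^2 / (4*pi) = 3.206269 * 0.2847921^2 / (4*pi) = 0.02069 m^2

0.02069 m^2


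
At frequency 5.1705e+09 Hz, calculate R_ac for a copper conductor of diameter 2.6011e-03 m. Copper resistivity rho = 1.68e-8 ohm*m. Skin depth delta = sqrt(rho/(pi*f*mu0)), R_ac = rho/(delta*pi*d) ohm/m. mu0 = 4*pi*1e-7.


delta = sqrt(1.68e-8 / (pi * 5.1705e+09 * 4*pi*1e-7)) = 9.072114e-07 m
R_ac = 1.68e-8 / (9.072114e-07 * pi * 2.6011e-03) = 2.266 ohm/m

2.266 ohm/m


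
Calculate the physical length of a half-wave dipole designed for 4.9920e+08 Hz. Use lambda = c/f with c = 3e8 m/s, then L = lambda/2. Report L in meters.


lambda = c / f = 3.0000e+08 / 4.9920e+08 = 0.6009615 m
L = lambda / 2 = 0.6009615 / 2 = 0.3005 m

0.3005 m


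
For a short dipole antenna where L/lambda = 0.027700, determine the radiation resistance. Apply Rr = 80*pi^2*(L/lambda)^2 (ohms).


Rr = 80 * pi^2 * (0.027700)^2 = 80 * 9.869604 * 7.672900e-04 = 0.6058 ohm

0.6058 ohm


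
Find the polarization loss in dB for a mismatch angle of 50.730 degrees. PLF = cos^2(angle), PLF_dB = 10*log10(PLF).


PLF_linear = cos^2(50.730 deg) = 0.4006581
PLF_dB = 10 * log10(0.4006581) = -3.972 dB

-3.972 dB


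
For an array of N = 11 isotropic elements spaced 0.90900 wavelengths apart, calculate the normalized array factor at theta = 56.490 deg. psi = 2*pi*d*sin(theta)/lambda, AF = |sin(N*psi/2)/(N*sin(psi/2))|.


psi = 2*pi*0.90900*sin(56.490 deg) = 4.762118 rad
AF = |sin(11*4.762118/2) / (11*sin(4.762118/2))| = 0.1150

0.1150


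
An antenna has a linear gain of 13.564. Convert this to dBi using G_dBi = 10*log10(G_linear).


G_dBi = 10 * log10(13.564) = 11.32 dBi

11.32 dBi


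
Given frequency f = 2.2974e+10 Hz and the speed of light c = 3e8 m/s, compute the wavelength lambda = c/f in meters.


lambda = c / f = 3.0000e+08 / 2.2974e+10 = 0.01306 m

0.01306 m


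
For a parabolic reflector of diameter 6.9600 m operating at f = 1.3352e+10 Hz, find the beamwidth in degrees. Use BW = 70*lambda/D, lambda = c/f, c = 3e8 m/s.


lambda = c / f = 3.0000e+08 / 1.3352e+10 = 0.02246854 m
BW = 70 * 0.02246854 / 6.9600 = 0.2260 deg

0.2260 deg


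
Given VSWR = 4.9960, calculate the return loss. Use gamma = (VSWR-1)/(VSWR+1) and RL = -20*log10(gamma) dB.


gamma = (4.9960 - 1) / (4.9960 + 1) = 0.6664443
RL = -20 * log10(0.6664443) = 3.525 dB

3.525 dB


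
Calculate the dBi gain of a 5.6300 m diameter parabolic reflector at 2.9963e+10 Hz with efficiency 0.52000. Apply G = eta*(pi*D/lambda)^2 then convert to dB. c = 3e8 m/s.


lambda = c / f = 3.0000e+08 / 2.9963e+10 = 0.01001235 m
G_linear = 0.52000 * (pi * 5.6300 / 0.01001235)^2 = 1.622736e+06
G_dBi = 10 * log10(1.622736e+06) = 62.10 dBi

62.10 dBi


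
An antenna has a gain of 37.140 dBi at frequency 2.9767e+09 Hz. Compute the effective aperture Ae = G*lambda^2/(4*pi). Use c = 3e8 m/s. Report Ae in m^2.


lambda = c / f = 3.0000e+08 / 2.9767e+09 = 0.1007827 m
G_linear = 10^(37.140/10) = 5176.068
Ae = G_linear * lambda^2 / (4*pi) = 5176.068 * 0.1007827^2 / (4*pi) = 4.184 m^2

4.184 m^2


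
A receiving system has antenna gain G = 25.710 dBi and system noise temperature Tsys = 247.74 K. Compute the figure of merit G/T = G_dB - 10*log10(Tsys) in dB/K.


G/T = 25.710 - 10*log10(247.74) = 25.710 - 23.93996 = 1.770 dB/K

1.770 dB/K


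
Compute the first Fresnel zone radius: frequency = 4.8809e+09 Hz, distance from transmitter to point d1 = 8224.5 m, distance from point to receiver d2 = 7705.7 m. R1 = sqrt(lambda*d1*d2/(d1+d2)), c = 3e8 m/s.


lambda = c / f = 3.0000e+08 / 4.8809e+09 = 0.06146407 m
R1 = sqrt(0.06146407 * 8224.5 * 7705.7 / (8224.5 + 7705.7)) = 15.64 m

15.64 m


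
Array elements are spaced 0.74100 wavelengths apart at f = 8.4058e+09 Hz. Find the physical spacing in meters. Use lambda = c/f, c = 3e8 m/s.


lambda = c / f = 3.0000e+08 / 8.4058e+09 = 0.03568964 m
d = 0.74100 * 0.03568964 = 0.02645 m

0.02645 m


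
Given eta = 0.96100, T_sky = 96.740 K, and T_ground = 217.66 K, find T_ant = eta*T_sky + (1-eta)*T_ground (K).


T_ant = 0.96100 * 96.740 + (1 - 0.96100) * 217.66 = 101.5 K

101.5 K


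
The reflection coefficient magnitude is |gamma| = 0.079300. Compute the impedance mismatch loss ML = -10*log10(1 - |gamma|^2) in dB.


ML = -10 * log10(1 - 0.079300^2) = -10 * log10(0.99371151) = 0.02740 dB

0.02740 dB


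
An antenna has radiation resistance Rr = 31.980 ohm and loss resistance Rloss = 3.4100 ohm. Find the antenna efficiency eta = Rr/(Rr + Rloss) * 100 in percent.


eta = 31.980 / (31.980 + 3.4100) * 100 = 90.36%

90.36%


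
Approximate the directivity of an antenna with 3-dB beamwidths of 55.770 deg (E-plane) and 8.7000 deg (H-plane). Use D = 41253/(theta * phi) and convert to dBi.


D_linear = 41253 / (55.770 * 8.7000) = 85.02285
D_dBi = 10 * log10(85.02285) = 19.30 dBi

19.30 dBi


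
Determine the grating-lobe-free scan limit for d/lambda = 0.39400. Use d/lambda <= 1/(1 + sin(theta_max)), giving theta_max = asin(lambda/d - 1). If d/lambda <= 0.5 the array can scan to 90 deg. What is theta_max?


lambda/d - 1 = 1/0.39400 - 1 = 1.538071 >= 1
d/lambda <= 0.5, so the array can scan to endfire without grating lobes: theta_max = 90 deg

90 deg


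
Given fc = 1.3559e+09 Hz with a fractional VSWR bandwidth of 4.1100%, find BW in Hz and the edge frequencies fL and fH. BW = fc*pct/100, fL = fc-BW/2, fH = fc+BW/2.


BW = 1.3559e+09 * 4.1100/100 = 5.572749e+07 Hz
fL = 1.3559e+09 - 5.572749e+07/2 = 1.328e+09 Hz
fH = 1.3559e+09 + 5.572749e+07/2 = 1.384e+09 Hz

BW=5.573e+07 Hz, fL=1.328e+09 Hz, fH=1.384e+09 Hz


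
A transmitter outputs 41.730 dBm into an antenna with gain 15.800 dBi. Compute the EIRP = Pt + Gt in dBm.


EIRP = Pt + Gt = 41.730 + 15.800 = 57.53 dBm

57.53 dBm


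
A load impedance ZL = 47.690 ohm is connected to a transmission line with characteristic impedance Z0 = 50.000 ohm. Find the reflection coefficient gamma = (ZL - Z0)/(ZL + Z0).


gamma = (47.690 - 50.000) / (47.690 + 50.000) = -0.02365

-0.02365


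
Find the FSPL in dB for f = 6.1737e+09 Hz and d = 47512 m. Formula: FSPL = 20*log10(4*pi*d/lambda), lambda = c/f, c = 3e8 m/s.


lambda = c / f = 3.0000e+08 / 6.1737e+09 = 0.04859323 m
FSPL = 20 * log10(4*pi*47512/0.04859323) = 141.8 dB

141.8 dB


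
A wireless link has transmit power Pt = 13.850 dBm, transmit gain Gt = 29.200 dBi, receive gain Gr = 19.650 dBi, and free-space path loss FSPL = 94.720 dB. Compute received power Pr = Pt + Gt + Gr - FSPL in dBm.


Pr = 13.850 + 29.200 + 19.650 - 94.720 = -32.02 dBm

-32.02 dBm


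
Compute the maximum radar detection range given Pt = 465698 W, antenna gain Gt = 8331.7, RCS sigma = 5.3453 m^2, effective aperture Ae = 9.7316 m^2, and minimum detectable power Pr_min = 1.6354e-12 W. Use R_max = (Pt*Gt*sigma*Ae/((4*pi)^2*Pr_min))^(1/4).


R^4 = 465698*8331.7*5.3453*9.7316 / ((4*pi)^2 * 1.6354e-12) = 7.815389e+20
R_max = 7.815389e+20^0.25 = 167201 m

167201 m


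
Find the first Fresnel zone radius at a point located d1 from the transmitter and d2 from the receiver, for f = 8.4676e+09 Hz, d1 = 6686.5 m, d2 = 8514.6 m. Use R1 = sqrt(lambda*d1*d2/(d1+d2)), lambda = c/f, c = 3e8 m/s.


lambda = c / f = 3.0000e+08 / 8.4676e+09 = 0.03542917 m
R1 = sqrt(0.03542917 * 6686.5 * 8514.6 / (6686.5 + 8514.6)) = 11.52 m

11.52 m


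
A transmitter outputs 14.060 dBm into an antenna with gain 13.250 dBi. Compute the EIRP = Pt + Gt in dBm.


EIRP = Pt + Gt = 14.060 + 13.250 = 27.31 dBm

27.31 dBm
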